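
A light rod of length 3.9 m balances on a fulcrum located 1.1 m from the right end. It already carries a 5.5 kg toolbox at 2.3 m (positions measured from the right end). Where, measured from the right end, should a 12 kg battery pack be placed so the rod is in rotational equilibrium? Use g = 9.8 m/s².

x ≈ 0.55 m from the right end

Take moments about the fulcrum (at 1.1 m from the right end).
Toolbox: 5.5 × 9.8 = 53.9 N down at 2.3 m → arm 1.2 m, τ = 53.9 × 1.2 = 64.68 N·m counterclockwise.
Net moment of existing loads = 64.68 N·m counterclockwise.
The battery pack weighs 12 × 9.8 = 117.6 N and must supply an equal clockwise moment, so its lever arm about the fulcrum is 64.68 / 117.6 = 0.55 m.
That puts it at 1.1 − 0.55 = 0.55 m from the right end.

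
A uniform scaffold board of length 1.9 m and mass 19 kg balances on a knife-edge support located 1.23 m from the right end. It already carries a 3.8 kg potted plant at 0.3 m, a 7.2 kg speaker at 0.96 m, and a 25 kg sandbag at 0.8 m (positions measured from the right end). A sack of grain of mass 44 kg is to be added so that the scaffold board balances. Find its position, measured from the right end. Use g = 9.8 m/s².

x ≈ 1.72 m from the right end

Sum moments about the knife-edge support (at 1.23 m from the right end) (the support reaction has zero arm there).
Beam weight: 19 × 9.8 = 186.2 N down at 0.95 m → arm 0.28 m, τ = 186.2 × 0.28 = 52.14 N·m clockwise.
Potted plant: 3.8 × 9.8 = 37.24 N down at 0.3 m → arm 0.93 m, τ = 37.24 × 0.93 = 34.63 N·m clockwise.
Speaker: 7.2 × 9.8 = 70.56 N down at 0.96 m → arm 0.27 m, τ = 70.56 × 0.27 = 19.05 N·m clockwise.
Sandbag: 25 × 9.8 = 245 N down at 0.8 m → arm 0.43 m, τ = 245 × 0.43 = 105.3 N·m clockwise.
Net moment of existing loads = 211.1 N·m clockwise.
The sack of grain weighs 44 × 9.8 = 431.2 N and must supply an equal counterclockwise moment, so its lever arm about the knife-edge support is 211.1 / 431.2 = 0.49 m.
That puts it at 1.23 + 0.49 = 1.72 m from the right end.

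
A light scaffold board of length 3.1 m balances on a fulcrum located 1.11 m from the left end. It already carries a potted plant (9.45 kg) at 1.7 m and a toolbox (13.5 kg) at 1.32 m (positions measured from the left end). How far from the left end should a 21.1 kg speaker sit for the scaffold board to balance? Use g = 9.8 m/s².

Choose the fulcrum (at 1.11 m from the left end) as the axis so the support reaction has zero arm there.
Potted plant: 9.45 × 9.8 = 92.61 N down at 1.7 m → arm 0.59 m, τ = 92.61 × 0.59 = 54.64 N·m clockwise.
Toolbox: 13.5 × 9.8 = 132.3 N down at 1.32 m → arm 0.21 m, τ = 132.3 × 0.21 = 27.78 N·m clockwise.
Net moment of existing loads = 82.42 N·m clockwise.
The speaker weighs 21.1 × 9.8 = 206.8 N and must supply an equal counterclockwise moment, so its lever arm about the fulcrum is 82.42 / 206.8 = 0.399 m.
That puts it at 1.11 − 0.399 = 0.711 m from the left end.

x ≈ 0.711 m from the left end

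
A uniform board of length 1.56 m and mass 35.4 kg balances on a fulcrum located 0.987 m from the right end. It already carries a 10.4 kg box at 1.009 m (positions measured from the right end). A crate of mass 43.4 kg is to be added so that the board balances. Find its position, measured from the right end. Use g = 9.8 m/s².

x ≈ 1.15 m from the right end

About the fulcrum (at 0.987 m from the right end):
Beam weight: 35.4 × 9.8 = 346.9 N down at 0.78 m → arm 0.207 m, τ = 346.9 × 0.207 = 71.81 N·m clockwise.
Box: 10.4 × 9.8 = 101.9 N down at 1.009 m → arm 0.022 m, τ = 101.9 × 0.022 = 2.242 N·m counterclockwise.
Net moment of existing loads = 69.57 N·m clockwise.
The crate weighs 43.4 × 9.8 = 425.3 N and must supply an equal counterclockwise moment, so its lever arm about the fulcrum is 69.57 / 425.3 = 0.164 m.
That puts it at 0.987 + 0.164 = 1.15 m from the right end.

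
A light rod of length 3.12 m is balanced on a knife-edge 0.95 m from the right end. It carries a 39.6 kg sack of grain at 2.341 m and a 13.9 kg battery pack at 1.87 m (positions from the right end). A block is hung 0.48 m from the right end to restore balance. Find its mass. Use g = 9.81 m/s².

m ≈ 144 kg

Take moments about the knife-edge (at 0.95 m from the right end).
Sack of grain: 39.6 × 9.81 = 388.5 N down at 2.341 m → arm 1.391 m, τ = 388.5 × 1.391 = 540.4 N·m counterclockwise.
Battery pack: 13.9 × 9.81 = 136.4 N down at 1.87 m → arm 0.92 m, τ = 136.4 × 0.92 = 125.5 N·m counterclockwise.
Net moment of known loads = 665.9 N·m counterclockwise.
An unknown mass m at 0.48 m has arm 0.47 m; its moment is m·g·0.47 clockwise.
For rotational equilibrium, m × 9.81 × 0.47 = 665.9, so m = 665.9 / (9.81 × 0.47) = 144 kg.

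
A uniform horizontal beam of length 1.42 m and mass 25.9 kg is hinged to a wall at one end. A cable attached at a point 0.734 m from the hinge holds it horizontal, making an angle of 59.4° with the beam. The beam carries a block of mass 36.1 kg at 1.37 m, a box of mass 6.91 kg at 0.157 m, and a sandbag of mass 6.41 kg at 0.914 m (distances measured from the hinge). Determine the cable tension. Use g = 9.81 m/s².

Take moments about the hinge.
Beam weight: 25.9 × 9.81 = 254.1 N down at 0.71 m → arm 0.71 m, τ = 254.1 × 0.71 = 180.4 N·m clockwise.
Block: 36.1 × 9.81 = 354.1 N down at 1.37 m → arm 1.37 m, τ = 354.1 × 1.37 = 485.1 N·m clockwise.
Box: 6.91 × 9.81 = 67.79 N down at 0.157 m → arm 0.157 m, τ = 67.79 × 0.157 = 10.64 N·m clockwise.
Sandbag: 6.41 × 9.81 = 62.88 N down at 0.914 m → arm 0.914 m, τ = 62.88 × 0.914 = 57.47 N·m clockwise.
Total clockwise load moment = 733.6 N·m.
The cable tension T acts at 0.734 m; only its component perpendicular to the beam, T sinθ, produces torque. sin 59.4° = 0.8607.
For rotational equilibrium, T × 0.734 × 0.8607 = 733.6, so T = 733.6 / 0.6318 = 1160 N.

T ≈ 1160 N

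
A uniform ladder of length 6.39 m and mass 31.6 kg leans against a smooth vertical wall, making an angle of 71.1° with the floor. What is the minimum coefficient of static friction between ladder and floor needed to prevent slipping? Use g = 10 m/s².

Sum moments about the foot of the ladder (the floor normal and friction both act there and drop out).
Ladder weight 31.6×10 = 316 N acts at 3.195 m along the ladder; its horizontal arm is 3.195·cos71.1° = 1.035 m → τ = 327.1 N·m clockwise.
Wall normal N acts horizontally at the top; its moment arm is the height L sinθ = 6.39·sin71.1° = 6.045 m, counterclockwise.
Balancing moments: N × 6.045 = 327.1, giving N = 54.11 N.
ΣFx = 0 ⇒ f = N_wall = 54.11 N. ΣFy = 0 ⇒ N_floor = 316 N.
μ_min = f / N_floor = 54.11 / 316 = 0.171.

μ_min ≈ 0.171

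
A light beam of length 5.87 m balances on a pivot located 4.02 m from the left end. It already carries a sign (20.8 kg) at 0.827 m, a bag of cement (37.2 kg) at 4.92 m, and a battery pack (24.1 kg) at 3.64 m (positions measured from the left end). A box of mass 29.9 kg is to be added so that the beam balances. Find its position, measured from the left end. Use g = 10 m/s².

Sum moments about the pivot (at 4.02 m from the left end) (the support reaction has zero arm there).
Sign: 20.8 × 10 = 208 N down at 0.827 m → arm 3.193 m, τ = 208 × 3.193 = 664.1 N·m counterclockwise.
Bag of cement: 37.2 × 10 = 372 N down at 4.92 m → arm 0.9 m, τ = 372 × 0.9 = 334.8 N·m clockwise.
Battery pack: 24.1 × 10 = 241 N down at 3.64 m → arm 0.38 m, τ = 241 × 0.38 = 91.58 N·m counterclockwise.
Net moment of existing loads = 420.9 N·m counterclockwise.
The box weighs 29.9 × 10 = 299 N and must supply an equal clockwise moment, so its lever arm about the pivot is 420.9 / 299 = 1.41 m.
That puts it at 4.02 + 1.41 = 5.43 m from the left end.

x ≈ 5.43 m from the left end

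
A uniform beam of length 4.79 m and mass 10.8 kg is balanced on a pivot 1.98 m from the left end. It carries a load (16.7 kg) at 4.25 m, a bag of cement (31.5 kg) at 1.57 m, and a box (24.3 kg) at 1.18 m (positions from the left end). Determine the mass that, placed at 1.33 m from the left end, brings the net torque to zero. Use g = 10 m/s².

Sum moments about the pivot (at 1.98 m from the left end) (the support reaction has zero arm there).
Beam weight: 10.8 × 10 = 108 N down at 2.395 m → arm 0.415 m, τ = 108 × 0.415 = 44.82 N·m clockwise.
Load: 16.7 × 10 = 167 N down at 4.25 m → arm 2.27 m, τ = 167 × 2.27 = 379.1 N·m clockwise.
Bag of cement: 31.5 × 10 = 315 N down at 1.57 m → arm 0.41 m, τ = 315 × 0.41 = 129.2 N·m counterclockwise.
Box: 24.3 × 10 = 243 N down at 1.18 m → arm 0.8 m, τ = 243 × 0.8 = 194.4 N·m counterclockwise.
Net moment of known loads = 100.3 N·m clockwise.
An unknown mass m at 1.33 m has arm 0.65 m; its moment is m·g·0.65 counterclockwise.
Setting net torque to zero: m × 10 × 0.65 = 100.3 → m = 100.3 / (10 × 0.65) = 15.4 kg.

m ≈ 15.4 kg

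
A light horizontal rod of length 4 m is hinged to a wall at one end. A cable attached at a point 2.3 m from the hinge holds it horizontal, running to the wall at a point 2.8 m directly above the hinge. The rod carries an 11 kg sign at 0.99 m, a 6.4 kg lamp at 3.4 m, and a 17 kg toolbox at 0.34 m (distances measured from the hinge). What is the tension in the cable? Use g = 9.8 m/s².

Taking torques about the hinge:
Sign: 11 × 9.8 = 107.8 N down at 0.99 m → arm 0.99 m, τ = 107.8 × 0.99 = 106.7 N·m clockwise.
Lamp: 6.4 × 9.8 = 62.72 N down at 3.4 m → arm 3.4 m, τ = 62.72 × 3.4 = 213.2 N·m clockwise.
Toolbox: 17 × 9.8 = 166.6 N down at 0.34 m → arm 0.34 m, τ = 166.6 × 0.34 = 56.64 N·m clockwise.
Total clockwise load moment = 376.5 N·m.
The cable tension T acts at 2.3 m; only its component perpendicular to the rod, T sinθ, produces torque. sinθ = h/√(h²+d²) = 2.8/√(2.8²+2.3²) = 0.7727.
Balancing moments: T × 2.3 × 0.7727 = 376.5, giving T = 376.5 / 1.777 = 212 N.

T ≈ 212 N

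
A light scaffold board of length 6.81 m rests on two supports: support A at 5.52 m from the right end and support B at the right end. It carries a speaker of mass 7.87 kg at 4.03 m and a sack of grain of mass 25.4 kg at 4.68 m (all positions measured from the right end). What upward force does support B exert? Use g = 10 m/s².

R_B ≈ 59.9 N

Take moments about support A.
Speaker: 7.87 × 10 = 78.7 N down at 4.03 m → arm 1.49 m, τ = 78.7 × 1.49 = 117.3 N·m clockwise.
Sack of grain: 25.4 × 10 = 254 N down at 4.68 m → arm 0.84 m, τ = 254 × 0.84 = 213.4 N·m clockwise.
Net load moment about support A = 330.7 N·m clockwise.
Reaction R at support B is upward at 0 m, arm 5.52 m → moment R × 5.52 counterclockwise.
For rotational equilibrium, R × 5.52 = 330.7, so R = 59.9 N.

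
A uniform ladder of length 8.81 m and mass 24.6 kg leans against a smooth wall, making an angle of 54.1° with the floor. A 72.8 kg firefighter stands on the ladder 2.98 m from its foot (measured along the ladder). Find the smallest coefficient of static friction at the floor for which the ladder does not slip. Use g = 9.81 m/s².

Sum moments about the foot of the ladder (the floor normal and friction both act there and drop out).
Ladder weight 24.6×9.81 = 241.3 N acts at 4.405 m along the ladder; its horizontal arm is 4.405·cos54.1° = 2.583 m → τ = 623.3 N·m clockwise.
Firefighter: 72.8×9.81 = 714.2 N at 2.98 m → arm 1.747 m → τ = 1248 N·m clockwise.
Wall normal N acts horizontally at the top; its moment arm is the height L sinθ = 8.81·sin54.1° = 7.136 m, counterclockwise.
Balancing moments: N × 7.136 = 1871, giving N = 262.2 N.
ΣFx = 0 ⇒ f = N_wall = 262.2 N. ΣFy = 0 ⇒ N_floor = 955.5 N.
μ_min = f / N_floor = 262.2 / 955.5 = 0.274.

μ_min ≈ 0.274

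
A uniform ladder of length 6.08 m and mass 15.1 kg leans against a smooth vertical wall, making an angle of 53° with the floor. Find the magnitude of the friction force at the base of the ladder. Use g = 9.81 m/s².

f ≈ 55.8 N

Taking torques about the foot of the ladder:
Ladder weight 15.1×9.81 = 148.1 N acts at 3.04 m along the ladder; its horizontal arm is 3.04·cos53° = 1.83 m → τ = 271 N·m clockwise.
Wall normal N acts horizontally at the top; its moment arm is the height L sinθ = 6.08·sin53° = 4.856 m, counterclockwise.
Στ = 0 ⇒ N × 4.856 = 271 ⇒ N = 55.8 N.
ΣFx = 0: friction at the foot balances the wall's push, so f = N_wall = 55.8 N.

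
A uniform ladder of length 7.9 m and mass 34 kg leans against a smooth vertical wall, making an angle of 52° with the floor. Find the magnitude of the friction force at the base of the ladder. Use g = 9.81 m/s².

f ≈ 130 N

Take moments about the foot of the ladder.
Ladder weight 34×9.81 = 333.5 N acts at 3.95 m along the ladder; its horizontal arm is 3.95·cos52° = 2.432 m → τ = 811.1 N·m clockwise.
Wall normal N acts horizontally at the top; its moment arm is the height L sinθ = 7.9·sin52° = 6.225 m, counterclockwise.
For rotational equilibrium, N × 6.225 = 811.1, so N = 130 N.
ΣFx = 0: friction at the foot balances the wall's push, so f = N_wall = 130 N.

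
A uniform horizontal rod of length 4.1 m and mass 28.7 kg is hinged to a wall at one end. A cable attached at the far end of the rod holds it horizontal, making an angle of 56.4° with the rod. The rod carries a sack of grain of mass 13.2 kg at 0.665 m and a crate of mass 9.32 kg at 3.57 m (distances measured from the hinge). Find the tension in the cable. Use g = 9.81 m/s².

Choose the hinge as the axis so the unknown hinge reaction has zero arm there.
Beam weight: 28.7 × 9.81 = 281.5 N down at 2.05 m → arm 2.05 m, τ = 281.5 × 2.05 = 577.1 N·m clockwise.
Sack of grain: 13.2 × 9.81 = 129.5 N down at 0.665 m → arm 0.665 m, τ = 129.5 × 0.665 = 86.12 N·m clockwise.
Crate: 9.32 × 9.81 = 91.43 N down at 3.57 m → arm 3.57 m, τ = 91.43 × 3.57 = 326.4 N·m clockwise.
Total clockwise load moment = 989.6 N·m.
The cable tension T acts at 4.1 m; only its component perpendicular to the rod, T sinθ, produces torque. sin 56.4° = 0.8329.
Balancing moments: T × 4.1 × 0.8329 = 989.6, giving T = 989.6 / 3.415 = 290 N.

T ≈ 290 N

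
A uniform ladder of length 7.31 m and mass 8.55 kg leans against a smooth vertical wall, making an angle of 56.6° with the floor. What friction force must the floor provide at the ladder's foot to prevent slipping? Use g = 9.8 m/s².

About the foot of the ladder:
Ladder weight 8.55×9.8 = 83.79 N acts at 3.655 m along the ladder; its horizontal arm is 3.655·cos56.6° = 2.012 m → τ = 168.6 N·m clockwise.
Wall normal N acts horizontally at the top; its moment arm is the height L sinθ = 7.31·sin56.6° = 6.103 m, counterclockwise.
Balancing moments: N × 6.103 = 168.6, giving N = 27.6 N.
ΣFx = 0: friction at the foot balances the wall's push, so f = N_wall = 27.6 N.

f ≈ 27.6 N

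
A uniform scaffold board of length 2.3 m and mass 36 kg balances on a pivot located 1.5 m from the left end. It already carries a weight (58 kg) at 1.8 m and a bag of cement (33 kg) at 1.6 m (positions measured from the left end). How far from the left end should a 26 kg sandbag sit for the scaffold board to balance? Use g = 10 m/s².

x ≈ 1.19 m from the left end

Taking torques about the pivot (at 1.5 m from the left end):
Beam weight: 36 × 10 = 360 N down at 1.15 m → arm 0.35 m, τ = 360 × 0.35 = 126 N·m counterclockwise.
Weight: 58 × 10 = 580 N down at 1.8 m → arm 0.3 m, τ = 580 × 0.3 = 174 N·m clockwise.
Bag of cement: 33 × 10 = 330 N down at 1.6 m → arm 0.1 m, τ = 330 × 0.1 = 33 N·m clockwise.
Net moment of existing loads = 81 N·m clockwise.
The sandbag weighs 26 × 10 = 260 N and must supply an equal counterclockwise moment, so its lever arm about the pivot is 81 / 260 = 0.312 m.
That puts it at 1.5 − 0.312 = 1.19 m from the left end.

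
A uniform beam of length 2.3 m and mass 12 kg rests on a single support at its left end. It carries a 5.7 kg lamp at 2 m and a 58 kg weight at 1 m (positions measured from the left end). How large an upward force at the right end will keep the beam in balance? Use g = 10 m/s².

Choose the left end as the axis so the unknown pivot reaction has zero arm there.
Beam weight: 12 × 10 = 120 N down at 1.15 m → arm 1.15 m, τ = 120 × 1.15 = 138 N·m clockwise.
Lamp: 5.7 × 10 = 57 N down at 2 m → arm 2 m, τ = 57 × 2 = 114 N·m clockwise.
Weight: 58 × 10 = 580 N down at 1 m → arm 1 m, τ = 580 × 1 = 580 N·m clockwise.
Net moment of the loads = 832 N·m clockwise.
The upward force F acts at the right end, arm 2.3 m, giving F × 2.3 counterclockwise.
For rotational equilibrium, F × 2.3 = 832, so F = 832 / 2.3 = 362 N.

F ≈ 362 N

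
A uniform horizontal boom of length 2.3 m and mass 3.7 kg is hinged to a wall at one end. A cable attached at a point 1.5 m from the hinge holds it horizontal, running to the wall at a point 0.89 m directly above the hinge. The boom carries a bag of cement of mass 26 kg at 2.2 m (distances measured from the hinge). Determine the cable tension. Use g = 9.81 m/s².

Taking torques about the hinge:
Beam weight: 3.7 × 9.81 = 36.3 N down at 1.15 m → arm 1.15 m, τ = 36.3 × 1.15 = 41.74 N·m clockwise.
Bag of cement: 26 × 9.81 = 255.1 N down at 2.2 m → arm 2.2 m, τ = 255.1 × 2.2 = 561.2 N·m clockwise.
Total clockwise load moment = 602.9 N·m.
The cable tension T acts at 1.5 m; only its component perpendicular to the boom, T sinθ, produces torque. sinθ = h/√(h²+d²) = 0.89/√(0.89²+1.5²) = 0.5103.
Balancing moments: T × 1.5 × 0.5103 = 602.9, giving T = 602.9 / 0.7654 = 788 N.

T ≈ 788 N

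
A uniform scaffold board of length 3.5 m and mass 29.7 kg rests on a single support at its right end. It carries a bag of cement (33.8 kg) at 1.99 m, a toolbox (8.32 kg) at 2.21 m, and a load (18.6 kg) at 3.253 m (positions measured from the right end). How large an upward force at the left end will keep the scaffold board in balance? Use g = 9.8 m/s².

Choose the right end as the axis so the unknown pivot reaction has zero arm there.
Beam weight: 29.7 × 9.8 = 291.1 N down at 1.75 m → arm 1.75 m, τ = 291.1 × 1.75 = 509.4 N·m counterclockwise.
Bag of cement: 33.8 × 9.8 = 331.2 N down at 1.99 m → arm 1.99 m, τ = 331.2 × 1.99 = 659.1 N·m counterclockwise.
Toolbox: 8.32 × 9.8 = 81.54 N down at 2.21 m → arm 2.21 m, τ = 81.54 × 2.21 = 180.2 N·m counterclockwise.
Load: 18.6 × 9.8 = 182.3 N down at 3.253 m → arm 3.253 m, τ = 182.3 × 3.253 = 593 N·m counterclockwise.
Net moment of the loads = 1942 N·m counterclockwise.
The upward force F acts at the left end, arm 3.5 m, giving F × 3.5 clockwise.
Στ = 0 ⇒ F × 3.5 = 1942 ⇒ F = 1942 / 3.5 = 555 N.

F ≈ 555 N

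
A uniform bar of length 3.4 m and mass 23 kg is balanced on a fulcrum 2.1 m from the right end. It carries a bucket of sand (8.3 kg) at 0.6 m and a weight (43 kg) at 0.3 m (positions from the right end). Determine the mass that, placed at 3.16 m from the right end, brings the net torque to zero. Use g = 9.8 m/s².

m ≈ 93.4 kg

Choose the fulcrum (at 2.1 m from the right end) as the axis so the support reaction has zero arm there.
Beam weight: 23 × 9.8 = 225.4 N down at 1.7 m → arm 0.4 m, τ = 225.4 × 0.4 = 90.16 N·m clockwise.
Bucket of sand: 8.3 × 9.8 = 81.34 N down at 0.6 m → arm 1.5 m, τ = 81.34 × 1.5 = 122 N·m clockwise.
Weight: 43 × 9.8 = 421.4 N down at 0.3 m → arm 1.8 m, τ = 421.4 × 1.8 = 758.5 N·m clockwise.
Net moment of known loads = 970.7 N·m clockwise.
An unknown mass m at 3.16 m has arm 1.06 m; its moment is m·g·1.06 counterclockwise.
Στ = 0 ⇒ m × 9.8 × 1.06 = 970.7 ⇒ m = 970.7 / (9.8 × 1.06) = 93.4 kg.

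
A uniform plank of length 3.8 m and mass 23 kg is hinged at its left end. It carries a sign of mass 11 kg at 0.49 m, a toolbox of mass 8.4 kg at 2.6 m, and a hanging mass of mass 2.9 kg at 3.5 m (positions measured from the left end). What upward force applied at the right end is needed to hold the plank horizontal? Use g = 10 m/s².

About the left end:
Beam weight: 23 × 10 = 230 N down at 1.9 m → arm 1.9 m, τ = 230 × 1.9 = 437 N·m clockwise.
Sign: 11 × 10 = 110 N down at 0.49 m → arm 0.49 m, τ = 110 × 0.49 = 53.9 N·m clockwise.
Toolbox: 8.4 × 10 = 84 N down at 2.6 m → arm 2.6 m, τ = 84 × 2.6 = 218.4 N·m clockwise.
Hanging mass: 2.9 × 10 = 29 N down at 3.5 m → arm 3.5 m, τ = 29 × 3.5 = 101.5 N·m clockwise.
Net moment of the loads = 810.8 N·m clockwise.
The upward force F acts at the right end, arm 3.8 m, giving F × 3.8 counterclockwise.
Balancing moments: F × 3.8 = 810.8, giving F = 810.8 / 3.8 = 213 N.

F ≈ 213 N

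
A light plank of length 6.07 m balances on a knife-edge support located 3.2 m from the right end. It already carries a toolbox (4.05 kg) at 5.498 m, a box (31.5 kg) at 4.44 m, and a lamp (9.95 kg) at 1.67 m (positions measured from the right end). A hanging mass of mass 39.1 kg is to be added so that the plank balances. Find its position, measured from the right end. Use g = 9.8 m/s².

x ≈ 2.35 m from the right end

Sum moments about the knife-edge support (at 3.2 m from the right end) (the support reaction has zero arm there).
Toolbox: 4.05 × 9.8 = 39.69 N down at 5.498 m → arm 2.298 m, τ = 39.69 × 2.298 = 91.21 N·m counterclockwise.
Box: 31.5 × 9.8 = 308.7 N down at 4.44 m → arm 1.24 m, τ = 308.7 × 1.24 = 382.8 N·m counterclockwise.
Lamp: 9.95 × 9.8 = 97.51 N down at 1.67 m → arm 1.53 m, τ = 97.51 × 1.53 = 149.2 N·m clockwise.
Net moment of existing loads = 324.8 N·m counterclockwise.
The hanging mass weighs 39.1 × 9.8 = 383.2 N and must supply an equal clockwise moment, so its lever arm about the knife-edge support is 324.8 / 383.2 = 0.848 m.
That puts it at 3.2 − 0.848 = 2.35 m from the right end.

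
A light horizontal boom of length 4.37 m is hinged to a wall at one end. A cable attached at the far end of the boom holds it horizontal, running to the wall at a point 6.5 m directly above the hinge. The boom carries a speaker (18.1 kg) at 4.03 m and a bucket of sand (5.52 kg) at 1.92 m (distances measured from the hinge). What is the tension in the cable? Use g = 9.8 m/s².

T ≈ 226 N

Sum moments about the hinge (the unknown hinge reaction has zero arm there).
Speaker: 18.1 × 9.8 = 177.4 N down at 4.03 m → arm 4.03 m, τ = 177.4 × 4.03 = 714.9 N·m clockwise.
Bucket of sand: 5.52 × 9.8 = 54.1 N down at 1.92 m → arm 1.92 m, τ = 54.1 × 1.92 = 103.9 N·m clockwise.
Total clockwise load moment = 818.8 N·m.
The cable tension T acts at 4.37 m; only its component perpendicular to the boom, T sinθ, produces torque. sinθ = h/√(h²+d²) = 6.5/√(6.5²+4.37²) = 0.8299.
Setting net torque to zero: T × 4.37 × 0.8299 = 818.8 → T = 818.8 / 3.627 = 226 N.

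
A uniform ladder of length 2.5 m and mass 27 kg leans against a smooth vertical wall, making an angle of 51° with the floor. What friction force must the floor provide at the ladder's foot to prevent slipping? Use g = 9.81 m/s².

Take moments about the foot of the ladder.
Ladder weight 27×9.81 = 264.9 N acts at 1.25 m along the ladder; its horizontal arm is 1.25·cos51° = 0.7867 m → τ = 208.4 N·m clockwise.
Wall normal N acts horizontally at the top; its moment arm is the height L sinθ = 2.5·sin51° = 1.943 m, counterclockwise.
Στ = 0 ⇒ N × 1.943 = 208.4 ⇒ N = 107 N.
ΣFx = 0: friction at the foot balances the wall's push, so f = N_wall = 107 N.

f ≈ 107 N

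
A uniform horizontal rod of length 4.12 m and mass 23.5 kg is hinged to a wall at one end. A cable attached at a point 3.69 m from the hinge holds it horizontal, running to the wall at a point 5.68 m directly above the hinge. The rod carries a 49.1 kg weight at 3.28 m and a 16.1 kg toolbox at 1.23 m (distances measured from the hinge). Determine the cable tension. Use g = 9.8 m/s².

Take moments about the hinge.
Beam weight: 23.5 × 9.8 = 230.3 N down at 2.06 m → arm 2.06 m, τ = 230.3 × 2.06 = 474.4 N·m clockwise.
Weight: 49.1 × 9.8 = 481.2 N down at 3.28 m → arm 3.28 m, τ = 481.2 × 3.28 = 1578 N·m clockwise.
Toolbox: 16.1 × 9.8 = 157.8 N down at 1.23 m → arm 1.23 m, τ = 157.8 × 1.23 = 194.1 N·m clockwise.
Total clockwise load moment = 2246 N·m.
The cable tension T acts at 3.69 m; only its component perpendicular to the rod, T sinθ, produces torque. sinθ = h/√(h²+d²) = 5.68/√(5.68²+3.69²) = 0.8386.
Στ = 0 ⇒ T × 3.69 × 0.8386 = 2246 ⇒ T = 2246 / 3.094 = 726 N.

T ≈ 726 N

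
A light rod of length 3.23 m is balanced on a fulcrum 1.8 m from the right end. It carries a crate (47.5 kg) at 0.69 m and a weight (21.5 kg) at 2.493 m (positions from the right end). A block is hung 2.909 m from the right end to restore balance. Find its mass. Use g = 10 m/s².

Sum moments about the fulcrum (at 1.8 m from the right end) (the support reaction has zero arm there).
Crate: 47.5 × 10 = 475 N down at 0.69 m → arm 1.11 m, τ = 475 × 1.11 = 527.2 N·m clockwise.
Weight: 21.5 × 10 = 215 N down at 2.493 m → arm 0.693 m, τ = 215 × 0.693 = 149 N·m counterclockwise.
Net moment of known loads = 378.2 N·m clockwise.
An unknown mass m at 2.909 m has arm 1.109 m; its moment is m·g·1.109 counterclockwise.
Setting net torque to zero: m × 10 × 1.109 = 378.2 → m = 378.2 / (10 × 1.109) = 34.1 kg.

m ≈ 34.1 kg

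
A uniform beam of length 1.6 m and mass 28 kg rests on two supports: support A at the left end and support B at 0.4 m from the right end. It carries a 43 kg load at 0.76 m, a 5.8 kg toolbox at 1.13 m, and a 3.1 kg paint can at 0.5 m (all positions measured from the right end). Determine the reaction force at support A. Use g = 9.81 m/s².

About support B:
Beam weight: 28 × 9.81 = 274.7 N down at 0.8 m → arm 0.4 m, τ = 274.7 × 0.4 = 109.9 N·m counterclockwise.
Load: 43 × 9.81 = 421.8 N down at 0.76 m → arm 0.36 m, τ = 421.8 × 0.36 = 151.8 N·m counterclockwise.
Toolbox: 5.8 × 9.81 = 56.9 N down at 1.13 m → arm 0.73 m, τ = 56.9 × 0.73 = 41.54 N·m counterclockwise.
Paint can: 3.1 × 9.81 = 30.41 N down at 0.5 m → arm 0.1 m, τ = 30.41 × 0.1 = 3.041 N·m counterclockwise.
Net load moment about support B = 306.3 N·m counterclockwise.
Reaction R at support A is upward at 1.6 m, arm 1.2 m → moment R × 1.2 clockwise.
Setting net torque to zero: R × 1.2 = 306.3 → R = 255 N.

R_A ≈ 255 N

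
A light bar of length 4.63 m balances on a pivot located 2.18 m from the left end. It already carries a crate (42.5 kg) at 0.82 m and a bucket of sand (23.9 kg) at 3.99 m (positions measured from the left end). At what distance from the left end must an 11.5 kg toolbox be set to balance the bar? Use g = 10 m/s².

x ≈ 3.44 m from the left end

Sum moments about the pivot (at 2.18 m from the left end) (the support reaction has zero arm there).
Crate: 42.5 × 10 = 425 N down at 0.82 m → arm 1.36 m, τ = 425 × 1.36 = 578 N·m counterclockwise.
Bucket of sand: 23.9 × 10 = 239 N down at 3.99 m → arm 1.81 m, τ = 239 × 1.81 = 432.6 N·m clockwise.
Net moment of existing loads = 145.4 N·m counterclockwise.
The toolbox weighs 11.5 × 10 = 115 N and must supply an equal clockwise moment, so its lever arm about the pivot is 145.4 / 115 = 1.26 m.
That puts it at 2.18 + 1.26 = 3.44 m from the left end.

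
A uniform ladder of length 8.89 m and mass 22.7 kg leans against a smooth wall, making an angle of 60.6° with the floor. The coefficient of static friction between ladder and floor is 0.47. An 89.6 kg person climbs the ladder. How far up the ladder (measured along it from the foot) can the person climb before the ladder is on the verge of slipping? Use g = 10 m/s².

Take moments about the foot of the ladder.
Ladder weight 22.7×10 = 227 N acts at 4.445 m along the ladder; its horizontal arm is 4.445·cos60.6° = 2.182 m → τ = 495.3 N·m clockwise.
Person weight 89.6×10 = 896 N at distance d → arm d·cos60.6° → τ = 896·d·0.4909 clockwise.
Wall normal N at the top has arm L sinθ = 7.745 m counterclockwise, so Στ = 0 gives N·7.745 = 495.3 + 439.8·d.
ΣFy = 0 ⇒ N_floor = 1123 N, so the maximum friction is μ_s·N_floor = 0.47×1123 = 527.8 N. ΣFx = 0 ⇒ N_wall = f, so at the slipping point N = 527.8 N.
Substituting: 527.8×7.745 = 495.3 + 439.8·d ⇒ d = (4088 − 495.3) / 439.8 = 8.17 m.

d ≈ 8.17 m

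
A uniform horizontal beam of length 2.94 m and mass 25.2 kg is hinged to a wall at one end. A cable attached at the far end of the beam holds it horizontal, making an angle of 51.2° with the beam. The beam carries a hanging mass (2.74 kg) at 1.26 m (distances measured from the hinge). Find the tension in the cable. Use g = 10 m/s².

T ≈ 177 N

Sum moments about the hinge (the unknown hinge reaction has zero arm there).
Beam weight: 25.2 × 10 = 252 N down at 1.47 m → arm 1.47 m, τ = 252 × 1.47 = 370.4 N·m clockwise.
Hanging mass: 2.74 × 10 = 27.4 N down at 1.26 m → arm 1.26 m, τ = 27.4 × 1.26 = 34.52 N·m clockwise.
Total clockwise load moment = 404.9 N·m.
The cable tension T acts at 2.94 m; only its component perpendicular to the beam, T sinθ, produces torque. sin 51.2° = 0.7793.
Setting net torque to zero: T × 2.94 × 0.7793 = 404.9 → T = 404.9 / 2.291 = 177 N.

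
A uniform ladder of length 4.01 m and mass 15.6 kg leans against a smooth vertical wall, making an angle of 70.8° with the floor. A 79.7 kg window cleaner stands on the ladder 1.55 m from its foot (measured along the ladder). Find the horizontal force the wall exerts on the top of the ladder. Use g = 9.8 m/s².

N_wall ≈ 132 N

Sum moments about the foot of the ladder (the floor normal and friction both act there and drop out).
Ladder weight 15.6×9.8 = 152.9 N acts at 2.005 m along the ladder; its horizontal arm is 2.005·cos70.8° = 0.6594 m → τ = 100.8 N·m clockwise.
Window cleaner: 79.7×9.8 = 781.1 N at 1.55 m → arm 0.5097 m → τ = 398.1 N·m clockwise.
Wall normal N acts horizontally at the top; its moment arm is the height L sinθ = 4.01·sin70.8° = 3.787 m, counterclockwise.
Στ = 0 ⇒ N × 3.787 = 498.9 ⇒ N = 132 N.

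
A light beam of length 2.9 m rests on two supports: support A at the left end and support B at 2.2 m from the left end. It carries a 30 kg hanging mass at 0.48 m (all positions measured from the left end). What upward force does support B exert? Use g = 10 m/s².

R_B ≈ 65.5 N

About support A:
Hanging mass: 30 × 10 = 300 N down at 0.48 m → arm 0.48 m, τ = 300 × 0.48 = 144 N·m clockwise.
Net load moment about support A = 144 N·m clockwise.
Reaction R at support B is upward at 2.2 m, arm 2.2 m → moment R × 2.2 counterclockwise.
Setting net torque to zero: R × 2.2 = 144 → R = 65.5 N.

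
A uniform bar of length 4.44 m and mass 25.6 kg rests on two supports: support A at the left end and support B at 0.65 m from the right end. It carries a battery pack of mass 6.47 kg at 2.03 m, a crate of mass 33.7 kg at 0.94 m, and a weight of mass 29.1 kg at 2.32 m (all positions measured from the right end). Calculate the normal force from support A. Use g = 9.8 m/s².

R_A ≈ 278 N

Choose support B as the axis so its reaction then has zero moment arm.
Beam weight: 25.6 × 9.8 = 250.9 N down at 2.22 m → arm 1.57 m, τ = 250.9 × 1.57 = 393.9 N·m counterclockwise.
Battery pack: 6.47 × 9.8 = 63.41 N down at 2.03 m → arm 1.38 m, τ = 63.41 × 1.38 = 87.51 N·m counterclockwise.
Crate: 33.7 × 9.8 = 330.3 N down at 0.94 m → arm 0.29 m, τ = 330.3 × 0.29 = 95.79 N·m counterclockwise.
Weight: 29.1 × 9.8 = 285.2 N down at 2.32 m → arm 1.67 m, τ = 285.2 × 1.67 = 476.3 N·m counterclockwise.
Net load moment about support B = 1054 N·m counterclockwise.
Reaction R at support A is upward at 4.44 m, arm 3.79 m → moment R × 3.79 clockwise.
Setting net torque to zero: R × 3.79 = 1054 → R = 278 N.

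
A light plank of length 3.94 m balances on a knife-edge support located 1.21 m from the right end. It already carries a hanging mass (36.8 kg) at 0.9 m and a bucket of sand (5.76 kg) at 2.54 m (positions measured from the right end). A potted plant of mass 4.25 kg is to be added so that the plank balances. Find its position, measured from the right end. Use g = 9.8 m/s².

x ≈ 2.09 m from the right end

Taking torques about the knife-edge support (at 1.21 m from the right end):
Hanging mass: 36.8 × 9.8 = 360.6 N down at 0.9 m → arm 0.31 m, τ = 360.6 × 0.31 = 111.8 N·m clockwise.
Bucket of sand: 5.76 × 9.8 = 56.45 N down at 2.54 m → arm 1.33 m, τ = 56.45 × 1.33 = 75.08 N·m counterclockwise.
Net moment of existing loads = 36.72 N·m clockwise.
The potted plant weighs 4.25 × 9.8 = 41.65 N and must supply an equal counterclockwise moment, so its lever arm about the knife-edge support is 36.72 / 41.65 = 0.882 m.
That puts it at 1.21 + 0.882 = 2.09 m from the right end.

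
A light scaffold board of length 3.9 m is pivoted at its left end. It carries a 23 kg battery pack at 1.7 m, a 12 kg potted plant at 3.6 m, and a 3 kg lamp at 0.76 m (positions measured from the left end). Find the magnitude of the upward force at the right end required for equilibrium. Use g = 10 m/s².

F ≈ 217 N

Taking torques about the left end:
Battery pack: 23 × 10 = 230 N down at 1.7 m → arm 1.7 m, τ = 230 × 1.7 = 391 N·m clockwise.
Potted plant: 12 × 10 = 120 N down at 3.6 m → arm 3.6 m, τ = 120 × 3.6 = 432 N·m clockwise.
Lamp: 3 × 10 = 30 N down at 0.76 m → arm 0.76 m, τ = 30 × 0.76 = 22.8 N·m clockwise.
Net moment of the loads = 845.8 N·m clockwise.
The upward force F acts at the right end, arm 3.9 m, giving F × 3.9 counterclockwise.
Balancing moments: F × 3.9 = 845.8, giving F = 845.8 / 3.9 = 217 N.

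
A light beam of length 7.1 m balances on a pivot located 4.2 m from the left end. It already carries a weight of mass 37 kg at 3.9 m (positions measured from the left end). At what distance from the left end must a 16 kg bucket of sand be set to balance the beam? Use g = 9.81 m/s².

x ≈ 4.89 m from the left end

Taking torques about the pivot (at 4.2 m from the left end):
Weight: 37 × 9.81 = 363 N down at 3.9 m → arm 0.3 m, τ = 363 × 0.3 = 108.9 N·m counterclockwise.
Net moment of existing loads = 108.9 N·m counterclockwise.
The bucket of sand weighs 16 × 9.81 = 157 N and must supply an equal clockwise moment, so its lever arm about the pivot is 108.9 / 157 = 0.694 m.
That puts it at 4.2 + 0.694 = 4.89 m from the left end.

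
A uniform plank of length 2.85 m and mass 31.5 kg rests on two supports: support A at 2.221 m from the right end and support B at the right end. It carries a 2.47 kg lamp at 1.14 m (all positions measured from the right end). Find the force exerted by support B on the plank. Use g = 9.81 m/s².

R_B ≈ 123 N

Choose support A as the axis so its reaction then has zero moment arm.
Beam weight: 31.5 × 9.81 = 309 N down at 1.425 m → arm 0.796 m, τ = 309 × 0.796 = 246 N·m clockwise.
Lamp: 2.47 × 9.81 = 24.23 N down at 1.14 m → arm 1.081 m, τ = 24.23 × 1.081 = 26.19 N·m clockwise.
Net load moment about support A = 272.2 N·m clockwise.
Reaction R at support B is upward at 0 m, arm 2.221 m → moment R × 2.221 counterclockwise.
Στ = 0 ⇒ R × 2.221 = 272.2 ⇒ R = 123 N.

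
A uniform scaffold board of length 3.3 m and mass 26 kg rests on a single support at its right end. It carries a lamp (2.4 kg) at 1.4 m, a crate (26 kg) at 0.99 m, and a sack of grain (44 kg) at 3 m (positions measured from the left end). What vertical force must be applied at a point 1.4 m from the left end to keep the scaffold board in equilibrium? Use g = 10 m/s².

F ≈ 635 N

Sum moments about the right end (the unknown pivot reaction has zero arm there).
Beam weight: 26 × 10 = 260 N down at 1.65 m → arm 1.65 m, τ = 260 × 1.65 = 429 N·m counterclockwise.
Lamp: 2.4 × 10 = 24 N down at 1.4 m → arm 1.9 m, τ = 24 × 1.9 = 45.6 N·m counterclockwise.
Crate: 26 × 10 = 260 N down at 0.99 m → arm 2.31 m, τ = 260 × 2.31 = 600.6 N·m counterclockwise.
Sack of grain: 44 × 10 = 440 N down at 3 m → arm 0.3 m, τ = 440 × 0.3 = 132 N·m counterclockwise.
Net moment of the loads = 1207 N·m counterclockwise.
The upward force F acts at a point 1.4 m from the left end, arm 1.9 m, giving F × 1.9 clockwise.
Στ = 0 ⇒ F × 1.9 = 1207 ⇒ F = 1207 / 1.9 = 635 N.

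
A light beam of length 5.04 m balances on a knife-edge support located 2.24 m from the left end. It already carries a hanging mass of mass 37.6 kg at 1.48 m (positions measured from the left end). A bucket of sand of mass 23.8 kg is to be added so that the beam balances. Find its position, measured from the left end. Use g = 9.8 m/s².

Choose the knife-edge support (at 2.24 m from the left end) as the axis so the support reaction has zero arm there.
Hanging mass: 37.6 × 9.8 = 368.5 N down at 1.48 m → arm 0.76 m, τ = 368.5 × 0.76 = 280.1 N·m counterclockwise.
Net moment of existing loads = 280.1 N·m counterclockwise.
The bucket of sand weighs 23.8 × 9.8 = 233.2 N and must supply an equal clockwise moment, so its lever arm about the knife-edge support is 280.1 / 233.2 = 1.2 m.
That puts it at 2.24 + 1.2 = 3.44 m from the left end.

x ≈ 3.44 m from the left end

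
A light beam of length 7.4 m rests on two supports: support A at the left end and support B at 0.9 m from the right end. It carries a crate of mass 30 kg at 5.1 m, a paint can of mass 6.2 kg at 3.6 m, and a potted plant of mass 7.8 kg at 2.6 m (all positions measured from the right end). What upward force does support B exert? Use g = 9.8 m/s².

R_B ≈ 196 N

Choose support A as the axis so its reaction then has zero moment arm.
Crate: 30 × 9.8 = 294 N down at 5.1 m → arm 2.3 m, τ = 294 × 2.3 = 676.2 N·m clockwise.
Paint can: 6.2 × 9.8 = 60.76 N down at 3.6 m → arm 3.8 m, τ = 60.76 × 3.8 = 230.9 N·m clockwise.
Potted plant: 7.8 × 9.8 = 76.44 N down at 2.6 m → arm 4.8 m, τ = 76.44 × 4.8 = 366.9 N·m clockwise.
Net load moment about support A = 1274 N·m clockwise.
Reaction R at support B is upward at 0.9 m, arm 6.5 m → moment R × 6.5 counterclockwise.
For rotational equilibrium, R × 6.5 = 1274, so R = 196 N.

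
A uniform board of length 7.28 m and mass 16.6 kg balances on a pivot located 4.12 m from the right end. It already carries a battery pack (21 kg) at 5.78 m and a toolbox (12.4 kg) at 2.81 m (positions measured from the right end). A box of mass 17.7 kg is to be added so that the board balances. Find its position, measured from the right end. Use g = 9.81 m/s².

x ≈ 3.52 m from the right end

Sum moments about the pivot (at 4.12 m from the right end) (the support reaction has zero arm there).
Beam weight: 16.6 × 9.81 = 162.8 N down at 3.64 m → arm 0.48 m, τ = 162.8 × 0.48 = 78.14 N·m clockwise.
Battery pack: 21 × 9.81 = 206 N down at 5.78 m → arm 1.66 m, τ = 206 × 1.66 = 342 N·m counterclockwise.
Toolbox: 12.4 × 9.81 = 121.6 N down at 2.81 m → arm 1.31 m, τ = 121.6 × 1.31 = 159.3 N·m clockwise.
Net moment of existing loads = 104.6 N·m counterclockwise.
The box weighs 17.7 × 9.81 = 173.6 N and must supply an equal clockwise moment, so its lever arm about the pivot is 104.6 / 173.6 = 0.603 m.
That puts it at 4.12 − 0.603 = 3.52 m from the right end.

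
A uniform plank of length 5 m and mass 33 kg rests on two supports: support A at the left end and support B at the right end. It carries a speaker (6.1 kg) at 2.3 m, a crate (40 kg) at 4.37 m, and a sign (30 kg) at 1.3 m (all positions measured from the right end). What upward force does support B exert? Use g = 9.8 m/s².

Taking torques about support A:
Beam weight: 33 × 9.8 = 323.4 N down at 2.5 m → arm 2.5 m, τ = 323.4 × 2.5 = 808.5 N·m clockwise.
Speaker: 6.1 × 9.8 = 59.78 N down at 2.3 m → arm 2.7 m, τ = 59.78 × 2.7 = 161.4 N·m clockwise.
Crate: 40 × 9.8 = 392 N down at 4.37 m → arm 0.63 m, τ = 392 × 0.63 = 247 N·m clockwise.
Sign: 30 × 9.8 = 294 N down at 1.3 m → arm 3.7 m, τ = 294 × 3.7 = 1088 N·m clockwise.
Net load moment about support A = 2305 N·m clockwise.
Reaction R at support B is upward at 0 m, arm 5 m → moment R × 5 counterclockwise.
Setting net torque to zero: R × 5 = 2305 → R = 461 N.

R_B ≈ 461 N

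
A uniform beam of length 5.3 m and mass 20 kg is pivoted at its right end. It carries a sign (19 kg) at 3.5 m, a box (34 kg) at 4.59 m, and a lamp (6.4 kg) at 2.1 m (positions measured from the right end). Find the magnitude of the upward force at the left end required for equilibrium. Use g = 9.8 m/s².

F ≈ 534 N

Sum moments about the right end (the unknown pivot reaction has zero arm there).
Beam weight: 20 × 9.8 = 196 N down at 2.65 m → arm 2.65 m, τ = 196 × 2.65 = 519.4 N·m counterclockwise.
Sign: 19 × 9.8 = 186.2 N down at 3.5 m → arm 3.5 m, τ = 186.2 × 3.5 = 651.7 N·m counterclockwise.
Box: 34 × 9.8 = 333.2 N down at 4.59 m → arm 4.59 m, τ = 333.2 × 4.59 = 1529 N·m counterclockwise.
Lamp: 6.4 × 9.8 = 62.72 N down at 2.1 m → arm 2.1 m, τ = 62.72 × 2.1 = 131.7 N·m counterclockwise.
Net moment of the loads = 2832 N·m counterclockwise.
The upward force F acts at the left end, arm 5.3 m, giving F × 5.3 clockwise.
Στ = 0 ⇒ F × 5.3 = 2832 ⇒ F = 2832 / 5.3 = 534 N.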